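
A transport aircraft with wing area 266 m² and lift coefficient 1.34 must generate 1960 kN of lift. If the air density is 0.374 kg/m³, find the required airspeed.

v = 171 m/s

L = ½ρv²S·CL ⇒ v = √(2L/(ρ·S·CL))
v = √(2 × 1.96×10^6 / (0.374 × 266 × 1.34)) = √29410 = 171 m/s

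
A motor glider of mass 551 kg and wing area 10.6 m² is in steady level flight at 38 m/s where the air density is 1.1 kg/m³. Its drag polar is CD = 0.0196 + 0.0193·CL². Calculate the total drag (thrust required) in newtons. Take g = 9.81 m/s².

D = 232 N

In steady level flight, lift balances weight: W = mg = 551 × 9.81 = 5405.3 N.
Dynamic pressure q = 0.5 × 1.1 × 38² = 794.2 Pa.
Required CL = L/(qS) = 5405.3/(794.2·10.6) = 0.6421.
CD = 0.0196 + 0.0193 × 0.6421² = 0.02756.
D = q·S·CD = 794.2 × 10.6 × 0.02756 = 232 N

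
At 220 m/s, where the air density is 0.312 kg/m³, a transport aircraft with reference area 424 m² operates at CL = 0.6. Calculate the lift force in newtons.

L = ½ρv²S·CL = ½ × 0.312 × 220² × 424 × 0.6 = 1.92×10^6 N ≈ 1920 kN

L = 1.92×10^6 N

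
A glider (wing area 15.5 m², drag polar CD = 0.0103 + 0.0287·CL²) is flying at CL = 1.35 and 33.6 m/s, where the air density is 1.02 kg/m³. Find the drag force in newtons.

D = 559 N

CD = 0.0103 + 0.0287 × 1.35² = 0.06261
D = ½ρv²S·CD = ½ × 1.02 × 33.6² × 15.5 × 0.06261 = 559 N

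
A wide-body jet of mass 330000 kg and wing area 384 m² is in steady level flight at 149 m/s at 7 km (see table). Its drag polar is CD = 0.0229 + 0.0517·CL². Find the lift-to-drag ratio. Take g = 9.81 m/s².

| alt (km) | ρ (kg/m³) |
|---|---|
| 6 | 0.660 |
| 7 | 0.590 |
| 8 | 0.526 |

At 7 km, from the table: ρ = 0.590 kg/m³.
Level flight ⇒ L = W = m·g = 330000 × 9.81 = 3.2373×10^6 N.
q = ½ρv² = ½ × 0.59 × 149² = 6549 Pa.
CL = 2W/(ρv²S) = 2×3.2373×10^6/(0.59×149²×384) = 1.287.
CD = 0.0229 + 0.0517 × 1.287² = 0.1086.
L/D = CL/CD = 1.287 / 0.1086 = 11.9

L/D = 11.9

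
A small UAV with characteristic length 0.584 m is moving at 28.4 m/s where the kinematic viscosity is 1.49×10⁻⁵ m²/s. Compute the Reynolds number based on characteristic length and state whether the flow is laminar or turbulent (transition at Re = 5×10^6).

Re = 1.11×10^6 (laminar)

Re = v·c/ν = 28.4 × 0.584 / (1.49×10⁻⁵) = 1.11×10^6
Since 1.11×10^6 < 5×10^6, the flow is laminar.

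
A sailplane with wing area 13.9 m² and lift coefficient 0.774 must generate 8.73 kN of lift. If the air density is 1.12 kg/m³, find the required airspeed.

v = 38.1 m/s

L = ½ρv²S·CL ⇒ v = √(2L/(ρ·S·CL))
v = √(2 × 8730 / (1.12 × 13.9 × 0.774)) = √1449 = 38.1 m/s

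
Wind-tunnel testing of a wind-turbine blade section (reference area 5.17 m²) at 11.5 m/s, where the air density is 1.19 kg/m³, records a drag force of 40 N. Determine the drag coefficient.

CD = 0.0983

From D = ½ρv²S·CD, rearranging gives CD = 2D/(ρv²S).
CD = 2 × 40 / (1.19 × 11.5² × 5.17) = 0.0983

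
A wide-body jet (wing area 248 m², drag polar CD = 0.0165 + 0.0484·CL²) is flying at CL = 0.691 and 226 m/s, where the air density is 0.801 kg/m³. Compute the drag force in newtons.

CD = 0.0165 + 0.0484 × 0.691² = 0.03961
D = ½ρv²S·CD = ½ × 0.801 × 226² × 248 × 0.03961 = 2.01×10^5 N

D = 2.01×10^5 N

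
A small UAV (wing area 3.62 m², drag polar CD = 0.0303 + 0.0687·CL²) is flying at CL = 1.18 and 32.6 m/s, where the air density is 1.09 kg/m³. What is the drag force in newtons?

CD = 0.0303 + 0.0687 × 1.18² = 0.126
D = ½ρv²S·CD = ½ × 1.09 × 32.6² × 3.62 × 0.126 = 264 N

D = 264 N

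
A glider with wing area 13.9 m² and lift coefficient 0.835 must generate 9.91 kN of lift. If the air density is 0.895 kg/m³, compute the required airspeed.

L = ½ρv²S·CL ⇒ v = √(2L/(ρ·S·CL))
v = √(2 × 9910 / (0.895 × 13.9 × 0.835)) = √1908 = 43.7 m/s

v = 43.7 m/s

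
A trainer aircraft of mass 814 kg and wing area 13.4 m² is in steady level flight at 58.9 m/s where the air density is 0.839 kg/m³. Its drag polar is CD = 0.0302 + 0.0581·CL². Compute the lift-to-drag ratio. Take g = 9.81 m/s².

Level flight ⇒ L = W = m·g = 814 × 9.81 = 7985.3 N.
Dynamic pressure q = 0.5 × 0.839 × 58.9² = 1455 Pa.
CL = 2W/(ρv²S) = 2×7985.3/(0.839×58.9²×13.4) = 0.4095.
CD = 0.0302 + 0.0581 × 0.4095² = 0.03994.
L/D = CL/CD = 0.4095 / 0.03994 = 10.3

L/D = 10.3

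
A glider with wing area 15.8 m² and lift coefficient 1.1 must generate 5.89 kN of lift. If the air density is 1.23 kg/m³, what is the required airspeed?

v = 23.5 m/s

L = ½ρv²S·CL ⇒ v = √(2L/(ρ·S·CL))
v = √(2 × 5890 / (1.23 × 15.8 × 1.1)) = √551 = 23.5 m/s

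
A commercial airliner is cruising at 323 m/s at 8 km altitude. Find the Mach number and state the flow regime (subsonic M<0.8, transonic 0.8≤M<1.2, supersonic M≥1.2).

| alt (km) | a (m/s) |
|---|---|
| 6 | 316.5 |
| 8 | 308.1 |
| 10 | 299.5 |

M = 1.05 (transonic)

At 8 km, from the table: a = 308.1 m/s.
M = v/a = 323 / 308.1 = 1.05
M = 1.05 → transonic.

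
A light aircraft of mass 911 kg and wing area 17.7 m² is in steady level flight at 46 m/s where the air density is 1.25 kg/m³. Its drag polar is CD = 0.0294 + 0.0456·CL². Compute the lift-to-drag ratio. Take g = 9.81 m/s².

L/D = 10.6

Level flight ⇒ L = W = m·g = 911 × 9.81 = 8936.9 N.
q = ½ρv² = ½ × 1.25 × 46² = 1322 Pa.
Required CL = L/(qS) = 8936.9/(1322·17.7) = 0.3818.
CD = 0.0294 + 0.0456 × 0.3818² = 0.03605.
L/D = CL/CD = 0.3818 / 0.03605 = 10.6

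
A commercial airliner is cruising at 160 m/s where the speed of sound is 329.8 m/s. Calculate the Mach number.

M = 0.485

M = v/a = 160 / 329.8 = 0.485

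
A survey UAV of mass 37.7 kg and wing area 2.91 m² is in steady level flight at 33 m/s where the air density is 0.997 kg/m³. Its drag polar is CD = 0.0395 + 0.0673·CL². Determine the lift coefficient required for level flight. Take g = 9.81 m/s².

CL = 0.234

Level flight ⇒ L = W = m·g = 37.7 × 9.81 = 369.84 N.
Dynamic pressure q = 0.5 × 0.997 × 33² = 542.9 Pa.
CL = 2W/(ρv²S) = 2×369.84/(0.997×33²×2.91) = 0.2341.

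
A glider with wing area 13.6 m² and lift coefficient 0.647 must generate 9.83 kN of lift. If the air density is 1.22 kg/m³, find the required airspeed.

v = 42.8 m/s

L = ½ρv²S·CL ⇒ v = √(2L/(ρ·S·CL))
v = √(2 × 9830 / (1.22 × 13.6 × 0.647)) = √1831 = 42.8 m/s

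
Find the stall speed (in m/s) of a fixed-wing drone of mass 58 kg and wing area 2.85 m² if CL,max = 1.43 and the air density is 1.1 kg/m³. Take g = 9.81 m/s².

Weight W = mg = 58 × 9.81 = 569 N.
From L = ½ρV²S·CL,max = W: V_stall = √(2W/(ρSCL,max)) = √(2·569/(1.1·2.85·1.43))
V_stall = √253.8 = 15.9 m/s

V_stall = 15.9 m/s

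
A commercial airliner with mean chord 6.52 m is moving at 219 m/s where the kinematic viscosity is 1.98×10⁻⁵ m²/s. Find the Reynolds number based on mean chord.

Re = 7.21×10^7

Re = v·c/ν = 219 × 6.52 / (1.98×10⁻⁵) = 7.21×10^7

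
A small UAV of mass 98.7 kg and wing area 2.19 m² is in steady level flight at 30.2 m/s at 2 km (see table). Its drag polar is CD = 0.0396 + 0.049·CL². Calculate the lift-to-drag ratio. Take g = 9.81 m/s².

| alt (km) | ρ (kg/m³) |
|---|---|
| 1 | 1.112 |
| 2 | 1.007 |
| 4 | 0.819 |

At 2 km, from the table: ρ = 1.007 kg/m³.
Weight W = mg = 98.7 × 9.81 = 968.25 N; in level flight L = W.
q = ½ρv² = ½ × 1.007 × 30.2² = 459.2 Pa.
CL = 2W/(ρv²S) = 2×968.25/(1.007×30.2²×2.19) = 0.9628.
CD = 0.0396 + 0.049 × 0.9628² = 0.08502.
L/D = CL/CD = 0.9628 / 0.08502 = 11.3

L/D = 11.3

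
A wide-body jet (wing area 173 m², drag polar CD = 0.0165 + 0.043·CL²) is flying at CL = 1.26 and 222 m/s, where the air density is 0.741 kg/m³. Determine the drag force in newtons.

CD = 0.0165 + 0.043 × 1.26² = 0.08477
D = ½ρv²S·CD = ½ × 0.741 × 222² × 173 × 0.08477 = 2.68×10^5 N

D = 2.68×10^5 N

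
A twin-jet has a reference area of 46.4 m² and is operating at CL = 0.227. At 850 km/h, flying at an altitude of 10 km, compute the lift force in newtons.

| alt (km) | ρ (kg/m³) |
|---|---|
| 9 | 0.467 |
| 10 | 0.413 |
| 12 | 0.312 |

L = 1.21×10^5 N

At 10 km, from the table: ρ = 0.413 kg/m³.
Convert speed: v = 850 km/h ÷ 3.6 = 236.1 m/s.
L = ½ρv²S·CL = ½ × 0.413 × 236.1² × 46.4 × 0.227 = 1.21×10^5 N ≈ 121 kN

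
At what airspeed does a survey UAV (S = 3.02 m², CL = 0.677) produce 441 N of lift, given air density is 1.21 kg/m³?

L = ½ρv²S·CL ⇒ v = √(2L/(ρ·S·CL))
v = √(2 × 441 / (1.21 × 3.02 × 0.677)) = √356.5 = 18.9 m/s

v = 18.9 m/s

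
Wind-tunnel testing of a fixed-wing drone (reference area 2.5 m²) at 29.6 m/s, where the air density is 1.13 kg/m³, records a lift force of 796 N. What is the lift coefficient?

CL = 0.643

From L = ½ρv²S·CL, rearranging gives CL = 2L/(ρv²S).
CL = 2 × 796 / (1.13 × 29.6² × 2.5) = 0.643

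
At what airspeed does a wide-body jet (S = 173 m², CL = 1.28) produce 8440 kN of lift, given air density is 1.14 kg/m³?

L = ½ρv²S·CL ⇒ v = √(2L/(ρ·S·CL))
v = √(2 × 8.44×10^6 / (1.14 × 173 × 1.28)) = √66870 = 259 m/s

v = 259 m/s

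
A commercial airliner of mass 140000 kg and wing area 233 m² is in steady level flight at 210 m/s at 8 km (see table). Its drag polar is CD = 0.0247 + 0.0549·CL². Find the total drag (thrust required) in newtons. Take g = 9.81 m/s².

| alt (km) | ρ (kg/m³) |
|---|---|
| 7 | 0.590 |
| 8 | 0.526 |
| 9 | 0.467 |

D = 1.05×10^5 N

At 8 km, from the table: ρ = 0.526 kg/m³.
Weight W = mg = 140000 × 9.81 = 1.3734×10^6 N; in level flight L = W.
Dynamic pressure q = 0.5 × 0.526 × 210² = 11600 Pa.
Required CL = L/(qS) = 1.3734×10^6/(11600·233) = 0.5082.
CD = 0.0247 + 0.0549 × 0.5082² = 0.03888.
D = q·S·CD = 11600 × 233 × 0.03888 = 1.051×10^5 N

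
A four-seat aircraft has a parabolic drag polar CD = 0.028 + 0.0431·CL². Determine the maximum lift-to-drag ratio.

(L/D)max = 14.4

For CD = CD0 + K·CL², (L/D)max occurs at CL* = √(CD0/K) and equals 1/(2√(K·CD0)).
(L/D)max = 1/(2√(0.0431 × 0.028)) = 1/(2 × 0.03474) = 14.4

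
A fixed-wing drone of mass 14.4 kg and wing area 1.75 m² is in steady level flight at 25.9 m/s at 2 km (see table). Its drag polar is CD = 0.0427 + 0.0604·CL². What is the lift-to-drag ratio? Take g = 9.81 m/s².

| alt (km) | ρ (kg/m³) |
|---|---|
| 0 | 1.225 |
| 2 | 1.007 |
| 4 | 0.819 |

At 2 km, from the table: ρ = 1.007 kg/m³.
Level flight ⇒ L = W = m·g = 14.4 × 9.81 = 141.26 N.
Dynamic pressure q = 0.5 × 1.007 × 25.9² = 337.8 Pa.
CL = 2W/(ρv²S) = 2×141.26/(1.007×25.9²×1.75) = 0.239.
CD = 0.0427 + 0.0604 × 0.239² = 0.04615.
L/D = CL/CD = 0.239 / 0.04615 = 5.18

L/D = 5.18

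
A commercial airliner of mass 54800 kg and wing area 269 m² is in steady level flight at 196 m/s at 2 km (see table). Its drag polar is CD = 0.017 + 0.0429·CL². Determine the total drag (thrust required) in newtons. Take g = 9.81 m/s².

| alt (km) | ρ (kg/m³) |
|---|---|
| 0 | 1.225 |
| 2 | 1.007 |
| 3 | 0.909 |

At 2 km, from the table: ρ = 1.007 kg/m³.
Weight W = mg = 54800 × 9.81 = 5.3759×10^5 N; in level flight L = W.
Dynamic pressure q = 0.5 × 1.007 × 196² = 19340 Pa.
CL = 2W/(ρv²S) = 2×5.3759×10^5/(1.007×196²×269) = 0.1033.
CD = 0.017 + 0.0429 × 0.1033² = 0.01746.
D = q·S·CD = 19340 × 269 × 0.01746 = 90840 N

D = 90800 N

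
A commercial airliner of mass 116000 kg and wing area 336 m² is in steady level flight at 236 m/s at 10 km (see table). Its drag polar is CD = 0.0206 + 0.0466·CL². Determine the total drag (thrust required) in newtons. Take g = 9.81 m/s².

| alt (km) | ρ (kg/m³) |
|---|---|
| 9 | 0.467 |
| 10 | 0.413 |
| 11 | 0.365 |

At 10 km, from the table: ρ = 0.413 kg/m³.
Level flight ⇒ L = W = m·g = 116000 × 9.81 = 1.138×10^6 N.
Dynamic pressure q = 0.5 × 0.413 × 236² = 11500 Pa.
CL = 2W/(ρv²S) = 2×1.138×10^6/(0.413×236²×336) = 0.2945.
CD = 0.0206 + 0.0466 × 0.2945² = 0.02464.
D = q·S·CD = 11500 × 336 × 0.02464 = 95220 N

D = 95200 N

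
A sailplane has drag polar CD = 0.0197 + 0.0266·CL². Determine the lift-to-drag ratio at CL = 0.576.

L/D = 20.2

CD = 0.0197 + 0.0266 × 0.576² = 0.02853
L/D = CL/CD = 0.576 / 0.02853 = 20.2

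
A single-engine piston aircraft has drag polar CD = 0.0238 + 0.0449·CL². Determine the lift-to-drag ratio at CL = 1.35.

L/D = 12.8

CD = 0.0238 + 0.0449 × 1.35² = 0.1056
L/D = CL/CD = 1.35 / 0.1056 = 12.8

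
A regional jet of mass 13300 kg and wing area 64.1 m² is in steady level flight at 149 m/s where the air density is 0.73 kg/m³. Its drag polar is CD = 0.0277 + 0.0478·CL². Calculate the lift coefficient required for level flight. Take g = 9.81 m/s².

CL = 0.251

In steady level flight, lift balances weight: W = mg = 13300 × 9.81 = 1.3047×10^5 N.
Dynamic pressure q = 0.5 × 0.73 × 149² = 8103 Pa.
Required CL = L/(qS) = 1.3047×10^5/(8103·64.1) = 0.2512.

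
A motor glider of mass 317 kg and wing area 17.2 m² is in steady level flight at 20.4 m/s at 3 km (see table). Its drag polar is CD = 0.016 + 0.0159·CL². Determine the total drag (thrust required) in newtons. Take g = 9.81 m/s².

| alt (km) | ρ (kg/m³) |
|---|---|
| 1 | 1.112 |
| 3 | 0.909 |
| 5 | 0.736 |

D = 99.3 N

At 3 km, from the table: ρ = 0.909 kg/m³.
In steady level flight, lift balances weight: W = mg = 317 × 9.81 = 3109.8 N.
q = ½ρv² = ½ × 0.909 × 20.4² = 189.1 Pa.
CL = 2W/(ρv²S) = 2×3109.8/(0.909×20.4²×17.2) = 0.9559.
CD = 0.016 + 0.0159 × 0.9559² = 0.03053.
D = q·S·CD = 189.1 × 17.2 × 0.03053 = 99.32 N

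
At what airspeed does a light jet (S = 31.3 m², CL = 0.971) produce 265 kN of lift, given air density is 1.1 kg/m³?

L = ½ρv²S·CL ⇒ v = √(2L/(ρ·S·CL))
v = √(2 × 2.65×10^5 / (1.1 × 31.3 × 0.971)) = √15850 = 126 m/s

v = 126 m/s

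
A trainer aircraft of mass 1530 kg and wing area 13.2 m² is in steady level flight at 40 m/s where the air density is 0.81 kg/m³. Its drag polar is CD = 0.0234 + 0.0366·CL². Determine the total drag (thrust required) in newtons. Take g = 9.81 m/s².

Level flight ⇒ L = W = m·g = 1530 × 9.81 = 15009 N.
Dynamic pressure q = 0.5 × 0.81 × 40² = 648 Pa.
Required CL = L/(qS) = 15009/(648·13.2) = 1.755.
CD = 0.0234 + 0.0366 × 1.755² = 0.1361.
D = q·S·CD = 648 × 13.2 × 0.1361 = 1164 N

D = 1160 N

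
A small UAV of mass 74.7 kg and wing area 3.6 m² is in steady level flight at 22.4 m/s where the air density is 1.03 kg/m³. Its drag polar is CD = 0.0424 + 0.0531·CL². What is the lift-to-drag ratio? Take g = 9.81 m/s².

L/D = 10.5

Weight W = mg = 74.7 × 9.81 = 732.81 N; in level flight L = W.
q = ½ρv² = ½ × 1.03 × 22.4² = 258.4 Pa.
CL = W/(q·S) = 732.81 / (258.4 × 3.6) = 0.7877.
CD = 0.0424 + 0.0531 × 0.7877² = 0.07535.
L/D = CL/CD = 0.7877 / 0.07535 = 10.5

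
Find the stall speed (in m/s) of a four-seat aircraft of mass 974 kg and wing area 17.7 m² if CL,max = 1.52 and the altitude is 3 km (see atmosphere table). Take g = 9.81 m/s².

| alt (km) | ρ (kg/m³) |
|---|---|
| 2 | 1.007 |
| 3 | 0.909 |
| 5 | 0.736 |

V_stall = 28 m/s

At 3 km, from the table: ρ = 0.909 kg/m³.
Stall occurs when L = W at CL,max. W = mg = 974 × 9.81 = 9555 N.
V_stall = √(2W/(ρ·S·CL,max)) = √(2 × 9555 / (0.909 × 17.7 × 1.52))
V_stall = √781.4 = 28 m/s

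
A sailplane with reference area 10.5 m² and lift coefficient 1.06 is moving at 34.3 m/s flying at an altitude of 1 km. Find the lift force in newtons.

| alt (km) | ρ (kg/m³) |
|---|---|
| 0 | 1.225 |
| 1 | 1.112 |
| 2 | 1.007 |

At 1 km, from the table: ρ = 1.112 kg/m³.
L = ½ρv²S·CL = ½ × 1.112 × 34.3² × 10.5 × 1.06 = 7280 N ≈ 7.28 kN

L = 7280 N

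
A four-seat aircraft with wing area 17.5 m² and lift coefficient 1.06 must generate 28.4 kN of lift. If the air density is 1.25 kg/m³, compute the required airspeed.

v = 49.5 m/s

L = ½ρv²S·CL ⇒ v = √(2L/(ρ·S·CL))
v = √(2 × 28400 / (1.25 × 17.5 × 1.06)) = √2450 = 49.5 m/s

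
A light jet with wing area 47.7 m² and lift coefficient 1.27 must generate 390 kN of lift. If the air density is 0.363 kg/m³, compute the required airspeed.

v = 188 m/s

L = ½ρv²S·CL ⇒ v = √(2L/(ρ·S·CL))
v = √(2 × 3.9×10^5 / (0.363 × 47.7 × 1.27)) = √35470 = 188 m/s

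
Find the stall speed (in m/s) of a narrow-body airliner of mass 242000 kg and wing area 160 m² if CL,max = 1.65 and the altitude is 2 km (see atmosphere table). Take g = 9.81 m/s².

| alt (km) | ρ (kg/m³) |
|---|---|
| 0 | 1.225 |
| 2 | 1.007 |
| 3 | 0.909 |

V_stall = 134 m/s

At 2 km, from the table: ρ = 1.007 kg/m³.
At stall, lift equals weight: L = W = m·g = 242000 × 9.81 = 2.374×10^6 N.
From L = ½ρV²S·CL,max = W: V_stall = √(2W/(ρSCL,max)) = √(2·2.374×10^6/(1.007·160·1.65))
V_stall = √17860 = 134 m/s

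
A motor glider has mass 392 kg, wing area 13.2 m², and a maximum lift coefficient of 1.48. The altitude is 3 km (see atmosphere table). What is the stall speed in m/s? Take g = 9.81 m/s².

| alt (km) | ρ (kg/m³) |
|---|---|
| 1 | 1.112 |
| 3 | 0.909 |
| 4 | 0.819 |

At 3 km, from the table: ρ = 0.909 kg/m³.
At stall, lift equals weight: L = W = m·g = 392 × 9.81 = 3846 N.
V_stall = √(2W/(ρ·S·CL,max)) = √(2 × 3846 / (0.909 × 13.2 × 1.48))
V_stall = √433.1 = 20.8 m/s

V_stall = 20.8 m/s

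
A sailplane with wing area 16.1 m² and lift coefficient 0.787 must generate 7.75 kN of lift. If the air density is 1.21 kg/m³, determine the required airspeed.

v = 31.8 m/s

L = ½ρv²S·CL ⇒ v = √(2L/(ρ·S·CL))
v = √(2 × 7750 / (1.21 × 16.1 × 0.787)) = √1011 = 31.8 m/s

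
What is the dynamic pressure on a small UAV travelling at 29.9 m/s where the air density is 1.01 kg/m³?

q = ½ρv² = ½ × 1.01 × 29.9² = 451 Pa

q = 451 Pa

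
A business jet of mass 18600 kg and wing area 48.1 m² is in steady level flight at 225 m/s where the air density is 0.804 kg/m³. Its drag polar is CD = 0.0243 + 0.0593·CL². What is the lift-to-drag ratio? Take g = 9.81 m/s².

Weight W = mg = 18600 × 9.81 = 1.8247×10^5 N; in level flight L = W.
q = ½ρv² = ½ × 0.804 × 225² = 20350 Pa.
CL = 2W/(ρv²S) = 2×1.8247×10^5/(0.804×225²×48.1) = 0.1864.
CD = 0.0243 + 0.0593 × 0.1864² = 0.02636.
L/D = CL/CD = 0.1864 / 0.02636 = 7.07

L/D = 7.07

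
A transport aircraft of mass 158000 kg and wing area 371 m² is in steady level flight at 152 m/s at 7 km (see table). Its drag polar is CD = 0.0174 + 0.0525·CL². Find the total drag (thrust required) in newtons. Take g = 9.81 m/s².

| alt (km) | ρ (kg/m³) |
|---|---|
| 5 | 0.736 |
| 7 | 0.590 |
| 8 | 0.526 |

D = 93900 N

At 7 km, from the table: ρ = 0.590 kg/m³.
In steady level flight, lift balances weight: W = mg = 158000 × 9.81 = 1.55×10^6 N.
q = ½ρv² = ½ × 0.59 × 152² = 6816 Pa.
CL = W/(q·S) = 1.55×10^6 / (6816 × 371) = 0.613.
CD = 0.0174 + 0.0525 × 0.613² = 0.03713.
D = q·S·CD = 6816 × 371 × 0.03713 = 93880 N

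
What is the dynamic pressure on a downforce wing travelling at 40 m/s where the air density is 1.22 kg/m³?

q = 976 Pa

q = ½ρv² = ½ × 1.22 × 40² = 976 Pa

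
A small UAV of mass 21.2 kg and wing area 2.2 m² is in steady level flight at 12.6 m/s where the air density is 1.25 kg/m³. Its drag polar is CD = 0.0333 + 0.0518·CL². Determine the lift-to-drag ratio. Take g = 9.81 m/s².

In steady level flight, lift balances weight: W = mg = 21.2 × 9.81 = 207.97 N.
Dynamic pressure q = 0.5 × 1.25 × 12.6² = 99.22 Pa.
CL = W/(q·S) = 207.97 / (99.22 × 2.2) = 0.9527.
CD = 0.0333 + 0.0518 × 0.9527² = 0.08032.
L/D = CL/CD = 0.9527 / 0.08032 = 11.9

L/D = 11.9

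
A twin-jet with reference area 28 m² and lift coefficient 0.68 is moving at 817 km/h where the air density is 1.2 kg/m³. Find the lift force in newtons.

Convert speed: v = 817 km/h ÷ 3.6 = 226.9 m/s.
Dynamic pressure q = ½ρv² = ½ × 1.2 × 226.9² = 30900 Pa.
L = q·S·CL = 30900 × 28 × 0.68 = 5.88×10^5 N ≈ 588 kN

L = 5.88×10^5 N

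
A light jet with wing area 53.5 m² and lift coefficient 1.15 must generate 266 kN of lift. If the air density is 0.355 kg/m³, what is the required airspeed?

v = 156 m/s

L = ½ρv²S·CL ⇒ v = √(2L/(ρ·S·CL))
v = √(2 × 2.66×10^5 / (0.355 × 53.5 × 1.15)) = √24360 = 156 m/s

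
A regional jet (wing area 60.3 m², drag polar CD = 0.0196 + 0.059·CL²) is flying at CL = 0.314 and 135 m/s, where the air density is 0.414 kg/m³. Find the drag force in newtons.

D = 5780 N

CD = 0.0196 + 0.059 × 0.314² = 0.02542
D = ½ρv²S·CD = ½ × 0.414 × 135² × 60.3 × 0.02542 = 5780 N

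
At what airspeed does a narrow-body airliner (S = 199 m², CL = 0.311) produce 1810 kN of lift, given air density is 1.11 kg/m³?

L = ½ρv²S·CL ⇒ v = √(2L/(ρ·S·CL))
v = √(2 × 1.81×10^6 / (1.11 × 199 × 0.311)) = √52700 = 230 m/s

v = 230 m/s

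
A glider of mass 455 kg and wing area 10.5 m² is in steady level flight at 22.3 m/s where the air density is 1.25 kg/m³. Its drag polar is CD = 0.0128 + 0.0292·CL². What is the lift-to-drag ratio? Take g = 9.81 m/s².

L/D = 20.3

In steady level flight, lift balances weight: W = mg = 455 × 9.81 = 4463.6 N.
q = ½ρv² = ½ × 1.25 × 22.3² = 310.8 Pa.
CL = W/(q·S) = 4463.6 / (310.8 × 10.5) = 1.368.
CD = 0.0128 + 0.0292 × 1.368² = 0.06742.
L/D = CL/CD = 1.368 / 0.06742 = 20.3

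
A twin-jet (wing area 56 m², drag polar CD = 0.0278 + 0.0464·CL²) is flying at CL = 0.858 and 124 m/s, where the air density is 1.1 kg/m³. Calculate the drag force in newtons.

CD = 0.0278 + 0.0464 × 0.858² = 0.06196
D = ½ρv²S·CD = ½ × 1.1 × 124² × 56 × 0.06196 = 29300 N

D = 29300 N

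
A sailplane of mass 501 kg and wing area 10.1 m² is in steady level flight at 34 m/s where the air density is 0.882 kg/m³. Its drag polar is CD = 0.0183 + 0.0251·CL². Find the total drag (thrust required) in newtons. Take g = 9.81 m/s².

In steady level flight, lift balances weight: W = mg = 501 × 9.81 = 4914.8 N.
Dynamic pressure q = 0.5 × 0.882 × 34² = 509.8 Pa.
Required CL = L/(qS) = 4914.8/(509.8·10.1) = 0.9545.
CD = 0.0183 + 0.0251 × 0.9545² = 0.04117.
D = q·S·CD = 509.8 × 10.1 × 0.04117 = 212 N

D = 212 N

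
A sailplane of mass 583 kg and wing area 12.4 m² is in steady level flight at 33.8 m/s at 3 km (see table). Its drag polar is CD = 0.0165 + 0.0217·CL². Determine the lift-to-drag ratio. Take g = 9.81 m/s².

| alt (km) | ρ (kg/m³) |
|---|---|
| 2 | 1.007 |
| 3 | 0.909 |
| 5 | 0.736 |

L/D = 26.4

At 3 km, from the table: ρ = 0.909 kg/m³.
Level flight ⇒ L = W = m·g = 583 × 9.81 = 5719.2 N.
Dynamic pressure q = 0.5 × 0.909 × 33.8² = 519.2 Pa.
Required CL = L/(qS) = 5719.2/(519.2·12.4) = 0.8883.
CD = 0.0165 + 0.0217 × 0.8883² = 0.03362.
L/D = CL/CD = 0.8883 / 0.03362 = 26.4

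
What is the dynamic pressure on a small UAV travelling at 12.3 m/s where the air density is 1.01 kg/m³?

q = 76.4 Pa

q = ½ρv² = ½ × 1.01 × 12.3² = 76.4 Pa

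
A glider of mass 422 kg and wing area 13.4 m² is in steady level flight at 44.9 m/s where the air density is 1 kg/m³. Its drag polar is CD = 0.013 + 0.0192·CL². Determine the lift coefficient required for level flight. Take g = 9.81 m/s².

Weight W = mg = 422 × 9.81 = 4139.8 N; in level flight L = W.
q = ½ρv² = ½ × 1 × 44.9² = 1008 Pa.
CL = W/(q·S) = 4139.8 / (1008 × 13.4) = 0.3065.

CL = 0.306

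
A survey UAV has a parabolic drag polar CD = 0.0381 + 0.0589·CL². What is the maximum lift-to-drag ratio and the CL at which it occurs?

For CD = CD0 + K·CL², (L/D)max occurs at CL* = √(CD0/K) and equals 1/(2√(K·CD0)).
(L/D)max = 1/(2√(0.0589 × 0.0381)) = 1/(2 × 0.04737) = 10.6
CL* = √(0.0381/0.0589) = 0.804

(L/D)max = 10.6, at CL = 0.804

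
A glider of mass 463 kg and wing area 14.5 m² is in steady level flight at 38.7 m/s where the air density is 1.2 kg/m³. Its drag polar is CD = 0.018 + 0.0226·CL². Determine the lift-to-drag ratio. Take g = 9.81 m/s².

L/D = 16.8

Weight W = mg = 463 × 9.81 = 4542 N; in level flight L = W.
q = ½ρv² = ½ × 1.2 × 38.7² = 898.6 Pa.
CL = 2W/(ρv²S) = 2×4542/(1.2×38.7²×14.5) = 0.3486.
CD = 0.018 + 0.0226 × 0.3486² = 0.02075.
L/D = CL/CD = 0.3486 / 0.02075 = 16.8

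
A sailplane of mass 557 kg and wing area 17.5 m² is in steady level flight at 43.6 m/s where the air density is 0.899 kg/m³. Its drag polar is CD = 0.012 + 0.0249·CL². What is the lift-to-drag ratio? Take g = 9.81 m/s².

L/D = 23.8

Weight W = mg = 557 × 9.81 = 5464.2 N; in level flight L = W.
q = ½ρv² = ½ × 0.899 × 43.6² = 854.5 Pa.
CL = 2W/(ρv²S) = 2×5464.2/(0.899×43.6²×17.5) = 0.3654.
CD = 0.012 + 0.0249 × 0.3654² = 0.01532.
L/D = CL/CD = 0.3654 / 0.01532 = 23.8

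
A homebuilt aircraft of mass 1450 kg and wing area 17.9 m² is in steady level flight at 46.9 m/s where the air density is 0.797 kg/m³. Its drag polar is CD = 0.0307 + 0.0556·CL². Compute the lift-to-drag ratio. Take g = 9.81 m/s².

L/D = 11.9

In steady level flight, lift balances weight: W = mg = 1450 × 9.81 = 14224 N.
q = ½ρv² = ½ × 0.797 × 46.9² = 876.5 Pa.
Required CL = L/(qS) = 14224/(876.5·17.9) = 0.9066.
CD = 0.0307 + 0.0556 × 0.9066² = 0.0764.
L/D = CL/CD = 0.9066 / 0.0764 = 11.9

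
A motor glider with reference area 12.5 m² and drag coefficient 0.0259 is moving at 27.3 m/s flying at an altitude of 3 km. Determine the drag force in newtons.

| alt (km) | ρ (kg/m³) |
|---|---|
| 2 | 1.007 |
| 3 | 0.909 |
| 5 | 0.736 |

At 3 km, from the table: ρ = 0.909 kg/m³.
D = ½ρv²S·CD = ½ × 0.909 × 27.3² × 12.5 × 0.0259 = 110 N

D = 110 N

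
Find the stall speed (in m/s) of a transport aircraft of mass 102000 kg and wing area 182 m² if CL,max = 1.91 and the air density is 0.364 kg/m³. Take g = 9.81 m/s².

Stall occurs when L = W at CL,max. W = mg = 102000 × 9.81 = 1.001×10^6 N.
V_stall = √(2W/(ρ·S·CL,max)) = √(2 × 1.001×10^6 / (0.364 × 182 × 1.91))
V_stall = √15820 = 126 m/s

V_stall = 126 m/s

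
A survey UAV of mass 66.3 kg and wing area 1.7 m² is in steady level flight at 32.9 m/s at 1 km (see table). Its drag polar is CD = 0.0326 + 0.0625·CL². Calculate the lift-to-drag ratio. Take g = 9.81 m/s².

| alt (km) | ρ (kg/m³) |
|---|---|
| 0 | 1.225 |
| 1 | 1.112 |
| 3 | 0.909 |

L/D = 11

At 1 km, from the table: ρ = 1.112 kg/m³.
In steady level flight, lift balances weight: W = mg = 66.3 × 9.81 = 650.4 N.
q = ½ρv² = ½ × 1.112 × 32.9² = 601.8 Pa.
Required CL = L/(qS) = 650.4/(601.8·1.7) = 0.6357.
CD = 0.0326 + 0.0625 × 0.6357² = 0.05786.
L/D = CL/CD = 0.6357 / 0.05786 = 11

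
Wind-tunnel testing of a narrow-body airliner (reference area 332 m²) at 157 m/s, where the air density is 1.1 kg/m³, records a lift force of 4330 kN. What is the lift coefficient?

CL = 0.962

From L = ½ρv²S·CL, rearranging gives CL = 2L/(ρv²S).
CL = 2 × 4.33×10^6 / (1.1 × 157² × 332) = 0.962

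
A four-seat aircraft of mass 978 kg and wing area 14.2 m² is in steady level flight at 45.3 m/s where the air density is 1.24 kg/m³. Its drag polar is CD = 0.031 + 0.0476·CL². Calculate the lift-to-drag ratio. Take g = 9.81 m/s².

Weight W = mg = 978 × 9.81 = 9594.2 N; in level flight L = W.
q = ½ρv² = ½ × 1.24 × 45.3² = 1272 Pa.
CL = W/(q·S) = 9594.2 / (1272 × 14.2) = 0.531.
CD = 0.031 + 0.0476 × 0.531² = 0.04442.
L/D = CL/CD = 0.531 / 0.04442 = 12

L/D = 12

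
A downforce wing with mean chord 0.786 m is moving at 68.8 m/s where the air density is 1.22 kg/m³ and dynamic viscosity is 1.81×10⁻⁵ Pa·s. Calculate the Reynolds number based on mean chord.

Re = ρ·v·c/μ = 1.22 × 68.8 × 0.786 / (1.81×10⁻⁵) = 3.64×10^6

Re = 3.64×10^6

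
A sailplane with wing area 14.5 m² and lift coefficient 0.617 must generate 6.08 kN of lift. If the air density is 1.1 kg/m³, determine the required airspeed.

v = 35.2 m/s

L = ½ρv²S·CL ⇒ v = √(2L/(ρ·S·CL))
v = √(2 × 6080 / (1.1 × 14.5 × 0.617)) = √1236 = 35.2 m/s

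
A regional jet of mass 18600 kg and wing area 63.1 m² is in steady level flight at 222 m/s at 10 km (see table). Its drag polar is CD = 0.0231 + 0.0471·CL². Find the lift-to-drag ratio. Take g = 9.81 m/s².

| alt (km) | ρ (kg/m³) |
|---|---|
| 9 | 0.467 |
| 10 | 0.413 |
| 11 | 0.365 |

L/D = 10.6

At 10 km, from the table: ρ = 0.413 kg/m³.
In steady level flight, lift balances weight: W = mg = 18600 × 9.81 = 1.8247×10^5 N.
q = ½ρv² = ½ × 0.413 × 222² = 10180 Pa.
CL = W/(q·S) = 1.8247×10^5 / (10180 × 63.1) = 0.2841.
CD = 0.0231 + 0.0471 × 0.2841² = 0.0269.
L/D = CL/CD = 0.2841 / 0.0269 = 10.6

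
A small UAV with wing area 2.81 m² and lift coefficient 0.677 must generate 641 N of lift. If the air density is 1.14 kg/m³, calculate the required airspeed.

v = 24.3 m/s

L = ½ρv²S·CL ⇒ v = √(2L/(ρ·S·CL))
v = √(2 × 641 / (1.14 × 2.81 × 0.677)) = √591.1 = 24.3 m/s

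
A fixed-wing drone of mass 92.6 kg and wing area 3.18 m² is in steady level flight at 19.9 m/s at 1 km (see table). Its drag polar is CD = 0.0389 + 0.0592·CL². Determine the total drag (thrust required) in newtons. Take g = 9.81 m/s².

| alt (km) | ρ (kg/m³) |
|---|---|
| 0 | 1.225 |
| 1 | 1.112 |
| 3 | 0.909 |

At 1 km, from the table: ρ = 1.112 kg/m³.
Weight W = mg = 92.6 × 9.81 = 908.41 N; in level flight L = W.
q = ½ρv² = ½ × 1.112 × 19.9² = 220.2 Pa.
CL = 2W/(ρv²S) = 2×908.41/(1.112×19.9²×3.18) = 1.297.
CD = 0.0389 + 0.0592 × 1.297² = 0.1385.
D = q·S·CD = 220.2 × 3.18 × 0.1385 = 97.01 N

D = 97 N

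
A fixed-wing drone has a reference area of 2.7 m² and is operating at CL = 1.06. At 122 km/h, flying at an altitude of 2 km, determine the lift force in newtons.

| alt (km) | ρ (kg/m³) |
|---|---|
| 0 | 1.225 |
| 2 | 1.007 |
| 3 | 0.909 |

L = 1650 N

At 2 km, from the table: ρ = 1.007 kg/m³.
Convert speed: v = 122 km/h ÷ 3.6 = 33.89 m/s.
L = ½ρv²S·CL = ½ × 1.007 × 33.89² × 2.7 × 1.06 = 1650 N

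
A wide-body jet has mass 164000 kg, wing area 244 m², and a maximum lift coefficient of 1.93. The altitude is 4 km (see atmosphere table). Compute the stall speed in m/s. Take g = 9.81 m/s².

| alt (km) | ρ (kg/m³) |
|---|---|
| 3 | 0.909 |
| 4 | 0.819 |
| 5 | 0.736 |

At 4 km, from the table: ρ = 0.819 kg/m³.
Stall occurs when L = W at CL,max. W = mg = 164000 × 9.81 = 1.609×10^6 N.
V_stall = √(2W/(ρ·S·CL,max)) = √(2 × 1.609×10^6 / (0.819 × 244 × 1.93))
V_stall = √8343 = 91.3 m/s

V_stall = 91.3 m/s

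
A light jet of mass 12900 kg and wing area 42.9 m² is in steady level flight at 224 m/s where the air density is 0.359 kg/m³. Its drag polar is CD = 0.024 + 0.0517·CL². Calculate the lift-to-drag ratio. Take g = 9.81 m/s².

In steady level flight, lift balances weight: W = mg = 12900 × 9.81 = 1.2655×10^5 N.
Dynamic pressure q = 0.5 × 0.359 × 224² = 9007 Pa.
Required CL = L/(qS) = 1.2655×10^5/(9007·42.9) = 0.3275.
CD = 0.024 + 0.0517 × 0.3275² = 0.02955.
L/D = CL/CD = 0.3275 / 0.02955 = 11.1

L/D = 11.1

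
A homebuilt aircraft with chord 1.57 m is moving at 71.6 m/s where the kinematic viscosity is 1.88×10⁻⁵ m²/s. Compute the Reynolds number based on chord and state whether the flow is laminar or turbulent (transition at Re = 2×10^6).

Re = v·c/ν = 71.6 × 1.57 / (1.88×10⁻⁵) = 5.98×10^6
Since 5.98×10^6 > 2×10^6, the flow is turbulent.

Re = 5.98×10^6 (turbulent)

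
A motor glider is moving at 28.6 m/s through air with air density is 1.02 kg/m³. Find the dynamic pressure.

q = ½ρv² = ½ × 1.02 × 28.6² = 417 Pa

q = 417 Pa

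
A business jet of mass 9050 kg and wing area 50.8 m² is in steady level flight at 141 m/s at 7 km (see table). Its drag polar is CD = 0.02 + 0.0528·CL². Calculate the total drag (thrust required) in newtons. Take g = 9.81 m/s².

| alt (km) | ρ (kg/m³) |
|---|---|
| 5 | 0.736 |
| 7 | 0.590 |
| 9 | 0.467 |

D = 7360 N

At 7 km, from the table: ρ = 0.590 kg/m³.
In steady level flight, lift balances weight: W = mg = 9050 × 9.81 = 88780 N.
q = ½ρv² = ½ × 0.59 × 141² = 5865 Pa.
CL = 2W/(ρv²S) = 2×88780/(0.59×141²×50.8) = 0.298.
CD = 0.02 + 0.0528 × 0.298² = 0.02469.
D = q·S·CD = 5865 × 50.8 × 0.02469 = 7356 N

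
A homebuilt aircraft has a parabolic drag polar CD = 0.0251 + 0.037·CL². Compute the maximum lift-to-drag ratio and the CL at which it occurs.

(L/D)max = 16.4, at CL = 0.824

For CD = CD0 + K·CL², (L/D)max occurs at CL* = √(CD0/K) and equals 1/(2√(K·CD0)).
(L/D)max = 1/(2√(0.037 × 0.0251)) = 1/(2 × 0.03047) = 16.4
CL* = √(0.0251/0.037) = 0.824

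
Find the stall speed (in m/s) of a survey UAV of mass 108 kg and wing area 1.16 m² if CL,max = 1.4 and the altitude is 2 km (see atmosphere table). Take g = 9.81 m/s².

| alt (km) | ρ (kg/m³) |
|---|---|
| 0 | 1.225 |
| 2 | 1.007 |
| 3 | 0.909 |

V_stall = 36 m/s

At 2 km, from the table: ρ = 1.007 kg/m³.
Weight W = mg = 108 × 9.81 = 1059 N.
V_stall = √(2W/(ρ·S·CL,max)) = √(2 × 1059 / (1.007 × 1.16 × 1.4))
V_stall = √1296 = 36 m/s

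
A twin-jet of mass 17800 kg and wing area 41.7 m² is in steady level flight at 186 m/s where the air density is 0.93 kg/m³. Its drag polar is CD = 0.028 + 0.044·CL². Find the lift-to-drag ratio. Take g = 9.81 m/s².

Weight W = mg = 17800 × 9.81 = 1.7462×10^5 N; in level flight L = W.
q = ½ρv² = ½ × 0.93 × 186² = 16090 Pa.
CL = 2W/(ρv²S) = 2×1.7462×10^5/(0.93×186²×41.7) = 0.2603.
CD = 0.028 + 0.044 × 0.2603² = 0.03098.
L/D = CL/CD = 0.2603 / 0.03098 = 8.4

L/D = 8.4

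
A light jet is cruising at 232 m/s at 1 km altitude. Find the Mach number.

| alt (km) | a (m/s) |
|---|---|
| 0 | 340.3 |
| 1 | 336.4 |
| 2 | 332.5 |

At 1 km, from the table: a = 336.4 m/s.
M = v/a = 232 / 336.4 = 0.69

M = 0.69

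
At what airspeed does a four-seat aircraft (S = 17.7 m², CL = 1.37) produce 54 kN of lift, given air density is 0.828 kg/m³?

v = 73.3 m/s

L = ½ρv²S·CL ⇒ v = √(2L/(ρ·S·CL))
v = √(2 × 54000 / (0.828 × 17.7 × 1.37)) = √5379 = 73.3 m/s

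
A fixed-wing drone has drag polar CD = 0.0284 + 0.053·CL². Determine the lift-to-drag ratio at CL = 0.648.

L/D = 12.8

CD = 0.0284 + 0.053 × 0.648² = 0.05065
L/D = CL/CD = 0.648 / 0.05065 = 12.8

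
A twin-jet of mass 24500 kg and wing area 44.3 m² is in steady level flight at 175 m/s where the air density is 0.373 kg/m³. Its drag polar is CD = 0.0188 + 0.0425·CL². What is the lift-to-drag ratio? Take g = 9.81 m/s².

In steady level flight, lift balances weight: W = mg = 24500 × 9.81 = 2.4034×10^5 N.
q = ½ρv² = ½ × 0.373 × 175² = 5712 Pa.
Required CL = L/(qS) = 2.4034×10^5/(5712·44.3) = 0.9499.
CD = 0.0188 + 0.0425 × 0.9499² = 0.05715.
L/D = CL/CD = 0.9499 / 0.05715 = 16.6

L/D = 16.6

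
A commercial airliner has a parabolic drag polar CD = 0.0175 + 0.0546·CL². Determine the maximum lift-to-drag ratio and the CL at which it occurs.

(L/D)max = 16.2, at CL = 0.566

For CD = CD0 + K·CL², (L/D)max occurs at CL* = √(CD0/K) and equals 1/(2√(K·CD0)).
(L/D)max = 1/(2√(0.0546 × 0.0175)) = 1/(2 × 0.03091) = 16.2
CL* = √(0.0175/0.0546) = 0.566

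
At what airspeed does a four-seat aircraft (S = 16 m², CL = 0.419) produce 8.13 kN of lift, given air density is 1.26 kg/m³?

v = 43.9 m/s

L = ½ρv²S·CL ⇒ v = √(2L/(ρ·S·CL))
v = √(2 × 8130 / (1.26 × 16 × 0.419)) = √1925 = 43.9 m/s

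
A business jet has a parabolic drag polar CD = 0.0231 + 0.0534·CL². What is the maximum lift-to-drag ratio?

For CD = CD0 + K·CL², (L/D)max occurs at CL* = √(CD0/K) and equals 1/(2√(K·CD0)).
(L/D)max = 1/(2√(0.0534 × 0.0231)) = 1/(2 × 0.03512) = 14.2

(L/D)max = 14.2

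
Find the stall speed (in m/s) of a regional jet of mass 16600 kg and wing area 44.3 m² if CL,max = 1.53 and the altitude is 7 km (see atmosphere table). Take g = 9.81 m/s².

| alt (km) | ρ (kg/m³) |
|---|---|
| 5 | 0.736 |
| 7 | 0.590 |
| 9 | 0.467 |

At 7 km, from the table: ρ = 0.590 kg/m³.
Stall occurs when L = W at CL,max. W = mg = 16600 × 9.81 = 1.628×10^5 N.
From L = ½ρV²S·CL,max = W: V_stall = √(2W/(ρSCL,max)) = √(2·1.628×10^5/(0.59·44.3·1.53))
V_stall = √8144 = 90.2 m/s

V_stall = 90.2 m/s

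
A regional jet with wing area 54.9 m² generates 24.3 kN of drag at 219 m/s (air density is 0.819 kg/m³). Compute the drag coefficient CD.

CD = 0.0225

From D = ½ρv²S·CD, rearranging gives CD = 2D/(ρv²S).
CD = 2 × 24300 / (0.819 × 219² × 54.9) = 0.0225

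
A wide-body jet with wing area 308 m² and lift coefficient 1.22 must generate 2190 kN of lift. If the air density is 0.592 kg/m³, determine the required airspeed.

L = ½ρv²S·CL ⇒ v = √(2L/(ρ·S·CL))
v = √(2 × 2.19×10^6 / (0.592 × 308 × 1.22)) = √19690 = 140 m/s

v = 140 m/s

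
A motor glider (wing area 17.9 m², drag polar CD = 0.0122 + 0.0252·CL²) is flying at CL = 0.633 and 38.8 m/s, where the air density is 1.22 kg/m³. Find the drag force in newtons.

D = 367 N

CD = 0.0122 + 0.0252 × 0.633² = 0.0223
D = ½ρv²S·CD = ½ × 1.22 × 38.8² × 17.9 × 0.0223 = 367 N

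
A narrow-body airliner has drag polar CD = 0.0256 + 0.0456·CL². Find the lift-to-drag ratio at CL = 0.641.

L/D = 14.5

CD = 0.0256 + 0.0456 × 0.641² = 0.04434
L/D = CL/CD = 0.641 / 0.04434 = 14.5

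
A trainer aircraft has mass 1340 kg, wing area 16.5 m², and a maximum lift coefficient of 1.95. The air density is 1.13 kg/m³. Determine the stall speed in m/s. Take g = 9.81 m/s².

Stall occurs when L = W at CL,max. W = mg = 1340 × 9.81 = 13150 N.
From L = ½ρV²S·CL,max = W: V_stall = √(2W/(ρSCL,max)) = √(2·13150/(1.13·16.5·1.95))
V_stall = √723.1 = 26.9 m/s

V_stall = 26.9 m/s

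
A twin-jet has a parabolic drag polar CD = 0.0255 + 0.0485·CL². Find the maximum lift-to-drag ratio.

For CD = CD0 + K·CL², (L/D)max occurs at CL* = √(CD0/K) and equals 1/(2√(K·CD0)).
(L/D)max = 1/(2√(0.0485 × 0.0255)) = 1/(2 × 0.03517) = 14.2

(L/D)max = 14.2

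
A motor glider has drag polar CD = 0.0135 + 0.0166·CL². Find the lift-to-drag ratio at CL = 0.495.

L/D = 28.2

CD = 0.0135 + 0.0166 × 0.495² = 0.01757
L/D = CL/CD = 0.495 / 0.01757 = 28.2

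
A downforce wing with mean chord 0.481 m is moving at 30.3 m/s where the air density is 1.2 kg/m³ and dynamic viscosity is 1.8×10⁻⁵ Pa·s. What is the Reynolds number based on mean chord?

Re = 9.72×10^5

Re = ρ·v·c/μ = 1.2 × 30.3 × 0.481 / (1.8×10⁻⁵) = 9.72×10^5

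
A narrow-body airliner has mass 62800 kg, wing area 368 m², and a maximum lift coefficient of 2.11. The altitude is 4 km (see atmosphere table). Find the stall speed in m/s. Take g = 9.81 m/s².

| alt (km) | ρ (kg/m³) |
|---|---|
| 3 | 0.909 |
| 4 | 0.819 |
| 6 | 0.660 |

At 4 km, from the table: ρ = 0.819 kg/m³.
Weight W = mg = 62800 × 9.81 = 6.161×10^5 N.
V_stall = √(2W/(ρ·S·CL,max)) = √(2 × 6.161×10^5 / (0.819 × 368 × 2.11))
V_stall = √1938 = 44 m/s

V_stall = 44 m/s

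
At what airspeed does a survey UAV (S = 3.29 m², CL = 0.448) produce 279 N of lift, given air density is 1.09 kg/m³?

L = ½ρv²S·CL ⇒ v = √(2L/(ρ·S·CL))
v = √(2 × 279 / (1.09 × 3.29 × 0.448)) = √347.3 = 18.6 m/s

v = 18.6 m/s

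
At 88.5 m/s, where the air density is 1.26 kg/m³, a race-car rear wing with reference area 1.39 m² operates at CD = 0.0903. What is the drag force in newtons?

D = 619 N

D = ½ρv²S·CD = ½ × 1.26 × 88.5² × 1.39 × 0.0903 = 619 N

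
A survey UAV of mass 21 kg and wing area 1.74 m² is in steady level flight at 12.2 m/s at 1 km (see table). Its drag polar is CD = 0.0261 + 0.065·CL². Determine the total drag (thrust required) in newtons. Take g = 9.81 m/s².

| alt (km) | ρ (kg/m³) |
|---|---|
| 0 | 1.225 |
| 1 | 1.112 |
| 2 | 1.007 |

At 1 km, from the table: ρ = 1.112 kg/m³.
Weight W = mg = 21 × 9.81 = 206.01 N; in level flight L = W.
q = ½ρv² = ½ × 1.112 × 12.2² = 82.76 Pa.
Required CL = L/(qS) = 206.01/(82.76·1.74) = 1.431.
CD = 0.0261 + 0.065 × 1.431² = 0.1591.
D = q·S·CD = 82.76 × 1.74 × 0.1591 = 22.92 N

D = 22.9 N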